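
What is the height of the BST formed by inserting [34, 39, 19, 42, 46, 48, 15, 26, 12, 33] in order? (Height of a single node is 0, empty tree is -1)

Insertion order: [34, 39, 19, 42, 46, 48, 15, 26, 12, 33]
Tree (level-order array): [34, 19, 39, 15, 26, None, 42, 12, None, None, 33, None, 46, None, None, None, None, None, 48]
Compute height bottom-up (empty subtree = -1):
  height(12) = 1 + max(-1, -1) = 0
  height(15) = 1 + max(0, -1) = 1
  height(33) = 1 + max(-1, -1) = 0
  height(26) = 1 + max(-1, 0) = 1
  height(19) = 1 + max(1, 1) = 2
  height(48) = 1 + max(-1, -1) = 0
  height(46) = 1 + max(-1, 0) = 1
  height(42) = 1 + max(-1, 1) = 2
  height(39) = 1 + max(-1, 2) = 3
  height(34) = 1 + max(2, 3) = 4
Height = 4


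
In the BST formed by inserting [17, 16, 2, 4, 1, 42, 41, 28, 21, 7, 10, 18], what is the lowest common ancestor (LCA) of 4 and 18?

Tree insertion order: [17, 16, 2, 4, 1, 42, 41, 28, 21, 7, 10, 18]
Tree (level-order array): [17, 16, 42, 2, None, 41, None, 1, 4, 28, None, None, None, None, 7, 21, None, None, 10, 18]
In a BST, the LCA of p=4, q=18 is the first node v on the
root-to-leaf path with p <= v <= q (go left if both < v, right if both > v).
Walk from root:
  at 17: 4 <= 17 <= 18, this is the LCA
LCA = 17


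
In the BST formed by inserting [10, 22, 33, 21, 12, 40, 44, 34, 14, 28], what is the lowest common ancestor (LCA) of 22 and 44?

Tree insertion order: [10, 22, 33, 21, 12, 40, 44, 34, 14, 28]
Tree (level-order array): [10, None, 22, 21, 33, 12, None, 28, 40, None, 14, None, None, 34, 44]
In a BST, the LCA of p=22, q=44 is the first node v on the
root-to-leaf path with p <= v <= q (go left if both < v, right if both > v).
Walk from root:
  at 10: both 22 and 44 > 10, go right
  at 22: 22 <= 22 <= 44, this is the LCA
LCA = 22


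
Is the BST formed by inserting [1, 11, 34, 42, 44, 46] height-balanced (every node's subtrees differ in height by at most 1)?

Tree (level-order array): [1, None, 11, None, 34, None, 42, None, 44, None, 46]
Definition: a tree is height-balanced if, at every node, |h(left) - h(right)| <= 1 (empty subtree has height -1).
Bottom-up per-node check:
  node 46: h_left=-1, h_right=-1, diff=0 [OK], height=0
  node 44: h_left=-1, h_right=0, diff=1 [OK], height=1
  node 42: h_left=-1, h_right=1, diff=2 [FAIL (|-1-1|=2 > 1)], height=2
  node 34: h_left=-1, h_right=2, diff=3 [FAIL (|-1-2|=3 > 1)], height=3
  node 11: h_left=-1, h_right=3, diff=4 [FAIL (|-1-3|=4 > 1)], height=4
  node 1: h_left=-1, h_right=4, diff=5 [FAIL (|-1-4|=5 > 1)], height=5
Node 42 violates the condition: |-1 - 1| = 2 > 1.
Result: Not balanced


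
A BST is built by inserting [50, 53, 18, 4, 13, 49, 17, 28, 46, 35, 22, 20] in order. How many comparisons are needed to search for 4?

Search path for 4: 50 -> 18 -> 4
Found: True
Comparisons: 3


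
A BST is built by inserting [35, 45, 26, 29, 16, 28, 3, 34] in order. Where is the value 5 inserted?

Starting tree (level order): [35, 26, 45, 16, 29, None, None, 3, None, 28, 34]
Insertion path: 35 -> 26 -> 16 -> 3
Result: insert 5 as right child of 3
Final tree (level order): [35, 26, 45, 16, 29, None, None, 3, None, 28, 34, None, 5]


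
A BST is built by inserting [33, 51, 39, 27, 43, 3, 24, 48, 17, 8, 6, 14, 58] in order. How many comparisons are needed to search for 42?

Search path for 42: 33 -> 51 -> 39 -> 43
Found: False
Comparisons: 4


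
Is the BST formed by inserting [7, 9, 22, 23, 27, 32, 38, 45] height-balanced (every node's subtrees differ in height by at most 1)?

Tree (level-order array): [7, None, 9, None, 22, None, 23, None, 27, None, 32, None, 38, None, 45]
Definition: a tree is height-balanced if, at every node, |h(left) - h(right)| <= 1 (empty subtree has height -1).
Bottom-up per-node check:
  node 45: h_left=-1, h_right=-1, diff=0 [OK], height=0
  node 38: h_left=-1, h_right=0, diff=1 [OK], height=1
  node 32: h_left=-1, h_right=1, diff=2 [FAIL (|-1-1|=2 > 1)], height=2
  node 27: h_left=-1, h_right=2, diff=3 [FAIL (|-1-2|=3 > 1)], height=3
  node 23: h_left=-1, h_right=3, diff=4 [FAIL (|-1-3|=4 > 1)], height=4
  node 22: h_left=-1, h_right=4, diff=5 [FAIL (|-1-4|=5 > 1)], height=5
  node 9: h_left=-1, h_right=5, diff=6 [FAIL (|-1-5|=6 > 1)], height=6
  node 7: h_left=-1, h_right=6, diff=7 [FAIL (|-1-6|=7 > 1)], height=7
Node 32 violates the condition: |-1 - 1| = 2 > 1.
Result: Not balanced


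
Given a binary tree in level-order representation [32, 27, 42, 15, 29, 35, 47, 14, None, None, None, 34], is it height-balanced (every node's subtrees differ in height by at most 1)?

Tree (level-order array): [32, 27, 42, 15, 29, 35, 47, 14, None, None, None, 34]
Definition: a tree is height-balanced if, at every node, |h(left) - h(right)| <= 1 (empty subtree has height -1).
Bottom-up per-node check:
  node 14: h_left=-1, h_right=-1, diff=0 [OK], height=0
  node 15: h_left=0, h_right=-1, diff=1 [OK], height=1
  node 29: h_left=-1, h_right=-1, diff=0 [OK], height=0
  node 27: h_left=1, h_right=0, diff=1 [OK], height=2
  node 34: h_left=-1, h_right=-1, diff=0 [OK], height=0
  node 35: h_left=0, h_right=-1, diff=1 [OK], height=1
  node 47: h_left=-1, h_right=-1, diff=0 [OK], height=0
  node 42: h_left=1, h_right=0, diff=1 [OK], height=2
  node 32: h_left=2, h_right=2, diff=0 [OK], height=3
All nodes satisfy the balance condition.
Result: Balanced


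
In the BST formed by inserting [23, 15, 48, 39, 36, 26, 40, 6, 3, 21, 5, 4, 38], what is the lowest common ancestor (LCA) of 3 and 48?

Tree insertion order: [23, 15, 48, 39, 36, 26, 40, 6, 3, 21, 5, 4, 38]
Tree (level-order array): [23, 15, 48, 6, 21, 39, None, 3, None, None, None, 36, 40, None, 5, 26, 38, None, None, 4]
In a BST, the LCA of p=3, q=48 is the first node v on the
root-to-leaf path with p <= v <= q (go left if both < v, right if both > v).
Walk from root:
  at 23: 3 <= 23 <= 48, this is the LCA
LCA = 23


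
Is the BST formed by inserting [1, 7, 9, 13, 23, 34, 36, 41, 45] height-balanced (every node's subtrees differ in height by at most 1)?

Tree (level-order array): [1, None, 7, None, 9, None, 13, None, 23, None, 34, None, 36, None, 41, None, 45]
Definition: a tree is height-balanced if, at every node, |h(left) - h(right)| <= 1 (empty subtree has height -1).
Bottom-up per-node check:
  node 45: h_left=-1, h_right=-1, diff=0 [OK], height=0
  node 41: h_left=-1, h_right=0, diff=1 [OK], height=1
  node 36: h_left=-1, h_right=1, diff=2 [FAIL (|-1-1|=2 > 1)], height=2
  node 34: h_left=-1, h_right=2, diff=3 [FAIL (|-1-2|=3 > 1)], height=3
  node 23: h_left=-1, h_right=3, diff=4 [FAIL (|-1-3|=4 > 1)], height=4
  node 13: h_left=-1, h_right=4, diff=5 [FAIL (|-1-4|=5 > 1)], height=5
  node 9: h_left=-1, h_right=5, diff=6 [FAIL (|-1-5|=6 > 1)], height=6
  node 7: h_left=-1, h_right=6, diff=7 [FAIL (|-1-6|=7 > 1)], height=7
  node 1: h_left=-1, h_right=7, diff=8 [FAIL (|-1-7|=8 > 1)], height=8
Node 36 violates the condition: |-1 - 1| = 2 > 1.
Result: Not balanced


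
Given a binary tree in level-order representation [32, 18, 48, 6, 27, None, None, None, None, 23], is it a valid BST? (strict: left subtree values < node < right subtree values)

Level-order array: [32, 18, 48, 6, 27, None, None, None, None, 23]
Validate using subtree bounds (lo, hi): at each node, require lo < value < hi,
then recurse left with hi=value and right with lo=value.
Preorder trace (stopping at first violation):
  at node 32 with bounds (-inf, +inf): OK
  at node 18 with bounds (-inf, 32): OK
  at node 6 with bounds (-inf, 18): OK
  at node 27 with bounds (18, 32): OK
  at node 23 with bounds (18, 27): OK
  at node 48 with bounds (32, +inf): OK
No violation found at any node.
Result: Valid BST


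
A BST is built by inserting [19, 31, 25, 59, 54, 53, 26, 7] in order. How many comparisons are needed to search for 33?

Search path for 33: 19 -> 31 -> 59 -> 54 -> 53
Found: False
Comparisons: 5


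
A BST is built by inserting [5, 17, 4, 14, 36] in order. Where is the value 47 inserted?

Starting tree (level order): [5, 4, 17, None, None, 14, 36]
Insertion path: 5 -> 17 -> 36
Result: insert 47 as right child of 36
Final tree (level order): [5, 4, 17, None, None, 14, 36, None, None, None, 47]


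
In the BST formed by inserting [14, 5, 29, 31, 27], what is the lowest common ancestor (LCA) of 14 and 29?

Tree insertion order: [14, 5, 29, 31, 27]
Tree (level-order array): [14, 5, 29, None, None, 27, 31]
In a BST, the LCA of p=14, q=29 is the first node v on the
root-to-leaf path with p <= v <= q (go left if both < v, right if both > v).
Walk from root:
  at 14: 14 <= 14 <= 29, this is the LCA
LCA = 14


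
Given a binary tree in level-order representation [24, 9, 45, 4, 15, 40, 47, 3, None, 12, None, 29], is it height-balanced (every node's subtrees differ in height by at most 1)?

Tree (level-order array): [24, 9, 45, 4, 15, 40, 47, 3, None, 12, None, 29]
Definition: a tree is height-balanced if, at every node, |h(left) - h(right)| <= 1 (empty subtree has height -1).
Bottom-up per-node check:
  node 3: h_left=-1, h_right=-1, diff=0 [OK], height=0
  node 4: h_left=0, h_right=-1, diff=1 [OK], height=1
  node 12: h_left=-1, h_right=-1, diff=0 [OK], height=0
  node 15: h_left=0, h_right=-1, diff=1 [OK], height=1
  node 9: h_left=1, h_right=1, diff=0 [OK], height=2
  node 29: h_left=-1, h_right=-1, diff=0 [OK], height=0
  node 40: h_left=0, h_right=-1, diff=1 [OK], height=1
  node 47: h_left=-1, h_right=-1, diff=0 [OK], height=0
  node 45: h_left=1, h_right=0, diff=1 [OK], height=2
  node 24: h_left=2, h_right=2, diff=0 [OK], height=3
All nodes satisfy the balance condition.
Result: Balanced


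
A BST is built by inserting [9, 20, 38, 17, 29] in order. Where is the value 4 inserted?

Starting tree (level order): [9, None, 20, 17, 38, None, None, 29]
Insertion path: 9
Result: insert 4 as left child of 9
Final tree (level order): [9, 4, 20, None, None, 17, 38, None, None, 29]


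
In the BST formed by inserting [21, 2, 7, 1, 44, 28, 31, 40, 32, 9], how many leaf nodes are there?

Tree built from: [21, 2, 7, 1, 44, 28, 31, 40, 32, 9]
Tree (level-order array): [21, 2, 44, 1, 7, 28, None, None, None, None, 9, None, 31, None, None, None, 40, 32]
Rule: A leaf has 0 children.
Per-node child counts:
  node 21: 2 child(ren)
  node 2: 2 child(ren)
  node 1: 0 child(ren)
  node 7: 1 child(ren)
  node 9: 0 child(ren)
  node 44: 1 child(ren)
  node 28: 1 child(ren)
  node 31: 1 child(ren)
  node 40: 1 child(ren)
  node 32: 0 child(ren)
Matching nodes: [1, 9, 32]
Count of leaf nodes: 3


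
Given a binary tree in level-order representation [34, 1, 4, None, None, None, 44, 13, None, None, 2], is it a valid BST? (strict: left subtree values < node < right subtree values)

Level-order array: [34, 1, 4, None, None, None, 44, 13, None, None, 2]
Validate using subtree bounds (lo, hi): at each node, require lo < value < hi,
then recurse left with hi=value and right with lo=value.
Preorder trace (stopping at first violation):
  at node 34 with bounds (-inf, +inf): OK
  at node 1 with bounds (-inf, 34): OK
  at node 4 with bounds (34, +inf): VIOLATION
Node 4 violates its bound: not (34 < 4 < +inf).
Result: Not a valid BST


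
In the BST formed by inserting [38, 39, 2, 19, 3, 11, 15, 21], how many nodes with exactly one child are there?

Tree built from: [38, 39, 2, 19, 3, 11, 15, 21]
Tree (level-order array): [38, 2, 39, None, 19, None, None, 3, 21, None, 11, None, None, None, 15]
Rule: These are nodes with exactly 1 non-null child.
Per-node child counts:
  node 38: 2 child(ren)
  node 2: 1 child(ren)
  node 19: 2 child(ren)
  node 3: 1 child(ren)
  node 11: 1 child(ren)
  node 15: 0 child(ren)
  node 21: 0 child(ren)
  node 39: 0 child(ren)
Matching nodes: [2, 3, 11]
Count of nodes with exactly one child: 3


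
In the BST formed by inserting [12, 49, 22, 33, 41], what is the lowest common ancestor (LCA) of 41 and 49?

Tree insertion order: [12, 49, 22, 33, 41]
Tree (level-order array): [12, None, 49, 22, None, None, 33, None, 41]
In a BST, the LCA of p=41, q=49 is the first node v on the
root-to-leaf path with p <= v <= q (go left if both < v, right if both > v).
Walk from root:
  at 12: both 41 and 49 > 12, go right
  at 49: 41 <= 49 <= 49, this is the LCA
LCA = 49


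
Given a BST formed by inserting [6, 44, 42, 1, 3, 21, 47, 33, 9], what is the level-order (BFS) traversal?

Tree insertion order: [6, 44, 42, 1, 3, 21, 47, 33, 9]
Tree (level-order array): [6, 1, 44, None, 3, 42, 47, None, None, 21, None, None, None, 9, 33]
BFS from the root, enqueuing left then right child of each popped node:
  queue [6] -> pop 6, enqueue [1, 44], visited so far: [6]
  queue [1, 44] -> pop 1, enqueue [3], visited so far: [6, 1]
  queue [44, 3] -> pop 44, enqueue [42, 47], visited so far: [6, 1, 44]
  queue [3, 42, 47] -> pop 3, enqueue [none], visited so far: [6, 1, 44, 3]
  queue [42, 47] -> pop 42, enqueue [21], visited so far: [6, 1, 44, 3, 42]
  queue [47, 21] -> pop 47, enqueue [none], visited so far: [6, 1, 44, 3, 42, 47]
  queue [21] -> pop 21, enqueue [9, 33], visited so far: [6, 1, 44, 3, 42, 47, 21]
  queue [9, 33] -> pop 9, enqueue [none], visited so far: [6, 1, 44, 3, 42, 47, 21, 9]
  queue [33] -> pop 33, enqueue [none], visited so far: [6, 1, 44, 3, 42, 47, 21, 9, 33]
Result: [6, 1, 44, 3, 42, 47, 21, 9, 33]


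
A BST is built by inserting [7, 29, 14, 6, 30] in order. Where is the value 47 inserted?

Starting tree (level order): [7, 6, 29, None, None, 14, 30]
Insertion path: 7 -> 29 -> 30
Result: insert 47 as right child of 30
Final tree (level order): [7, 6, 29, None, None, 14, 30, None, None, None, 47]


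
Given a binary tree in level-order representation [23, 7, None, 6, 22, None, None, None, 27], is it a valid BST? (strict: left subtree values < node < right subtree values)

Level-order array: [23, 7, None, 6, 22, None, None, None, 27]
Validate using subtree bounds (lo, hi): at each node, require lo < value < hi,
then recurse left with hi=value and right with lo=value.
Preorder trace (stopping at first violation):
  at node 23 with bounds (-inf, +inf): OK
  at node 7 with bounds (-inf, 23): OK
  at node 6 with bounds (-inf, 7): OK
  at node 22 with bounds (7, 23): OK
  at node 27 with bounds (22, 23): VIOLATION
Node 27 violates its bound: not (22 < 27 < 23).
Result: Not a valid BST


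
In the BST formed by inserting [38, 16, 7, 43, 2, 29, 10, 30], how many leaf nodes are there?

Tree built from: [38, 16, 7, 43, 2, 29, 10, 30]
Tree (level-order array): [38, 16, 43, 7, 29, None, None, 2, 10, None, 30]
Rule: A leaf has 0 children.
Per-node child counts:
  node 38: 2 child(ren)
  node 16: 2 child(ren)
  node 7: 2 child(ren)
  node 2: 0 child(ren)
  node 10: 0 child(ren)
  node 29: 1 child(ren)
  node 30: 0 child(ren)
  node 43: 0 child(ren)
Matching nodes: [2, 10, 30, 43]
Count of leaf nodes: 4


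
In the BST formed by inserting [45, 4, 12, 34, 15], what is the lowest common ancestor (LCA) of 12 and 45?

Tree insertion order: [45, 4, 12, 34, 15]
Tree (level-order array): [45, 4, None, None, 12, None, 34, 15]
In a BST, the LCA of p=12, q=45 is the first node v on the
root-to-leaf path with p <= v <= q (go left if both < v, right if both > v).
Walk from root:
  at 45: 12 <= 45 <= 45, this is the LCA
LCA = 45


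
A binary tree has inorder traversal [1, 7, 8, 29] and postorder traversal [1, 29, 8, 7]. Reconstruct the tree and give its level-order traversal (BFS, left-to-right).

Inorder:   [1, 7, 8, 29]
Postorder: [1, 29, 8, 7]
Algorithm: postorder visits root last, so walk postorder right-to-left;
each value is the root of the current inorder slice — split it at that
value, recurse on the right subtree first, then the left.
Recursive splits:
  root=7; inorder splits into left=[1], right=[8, 29]
  root=8; inorder splits into left=[], right=[29]
  root=29; inorder splits into left=[], right=[]
  root=1; inorder splits into left=[], right=[]
Reconstructed level-order: [7, 1, 8, 29]


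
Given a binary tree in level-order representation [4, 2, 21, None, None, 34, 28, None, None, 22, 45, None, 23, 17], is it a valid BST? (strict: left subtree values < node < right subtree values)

Level-order array: [4, 2, 21, None, None, 34, 28, None, None, 22, 45, None, 23, 17]
Validate using subtree bounds (lo, hi): at each node, require lo < value < hi,
then recurse left with hi=value and right with lo=value.
Preorder trace (stopping at first violation):
  at node 4 with bounds (-inf, +inf): OK
  at node 2 with bounds (-inf, 4): OK
  at node 21 with bounds (4, +inf): OK
  at node 34 with bounds (4, 21): VIOLATION
Node 34 violates its bound: not (4 < 34 < 21).
Result: Not a valid BST


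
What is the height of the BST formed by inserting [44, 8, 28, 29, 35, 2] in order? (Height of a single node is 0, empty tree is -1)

Insertion order: [44, 8, 28, 29, 35, 2]
Tree (level-order array): [44, 8, None, 2, 28, None, None, None, 29, None, 35]
Compute height bottom-up (empty subtree = -1):
  height(2) = 1 + max(-1, -1) = 0
  height(35) = 1 + max(-1, -1) = 0
  height(29) = 1 + max(-1, 0) = 1
  height(28) = 1 + max(-1, 1) = 2
  height(8) = 1 + max(0, 2) = 3
  height(44) = 1 + max(3, -1) = 4
Height = 4


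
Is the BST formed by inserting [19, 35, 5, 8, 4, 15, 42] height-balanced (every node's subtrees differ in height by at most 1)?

Tree (level-order array): [19, 5, 35, 4, 8, None, 42, None, None, None, 15]
Definition: a tree is height-balanced if, at every node, |h(left) - h(right)| <= 1 (empty subtree has height -1).
Bottom-up per-node check:
  node 4: h_left=-1, h_right=-1, diff=0 [OK], height=0
  node 15: h_left=-1, h_right=-1, diff=0 [OK], height=0
  node 8: h_left=-1, h_right=0, diff=1 [OK], height=1
  node 5: h_left=0, h_right=1, diff=1 [OK], height=2
  node 42: h_left=-1, h_right=-1, diff=0 [OK], height=0
  node 35: h_left=-1, h_right=0, diff=1 [OK], height=1
  node 19: h_left=2, h_right=1, diff=1 [OK], height=3
All nodes satisfy the balance condition.
Result: Balanced


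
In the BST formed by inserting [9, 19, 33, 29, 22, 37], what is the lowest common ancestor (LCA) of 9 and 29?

Tree insertion order: [9, 19, 33, 29, 22, 37]
Tree (level-order array): [9, None, 19, None, 33, 29, 37, 22]
In a BST, the LCA of p=9, q=29 is the first node v on the
root-to-leaf path with p <= v <= q (go left if both < v, right if both > v).
Walk from root:
  at 9: 9 <= 9 <= 29, this is the LCA
LCA = 9


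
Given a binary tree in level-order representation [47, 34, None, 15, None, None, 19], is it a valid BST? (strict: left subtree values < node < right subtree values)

Level-order array: [47, 34, None, 15, None, None, 19]
Validate using subtree bounds (lo, hi): at each node, require lo < value < hi,
then recurse left with hi=value and right with lo=value.
Preorder trace (stopping at first violation):
  at node 47 with bounds (-inf, +inf): OK
  at node 34 with bounds (-inf, 47): OK
  at node 15 with bounds (-inf, 34): OK
  at node 19 with bounds (15, 34): OK
No violation found at any node.
Result: Valid BST


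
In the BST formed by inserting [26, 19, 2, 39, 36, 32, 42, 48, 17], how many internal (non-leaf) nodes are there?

Tree built from: [26, 19, 2, 39, 36, 32, 42, 48, 17]
Tree (level-order array): [26, 19, 39, 2, None, 36, 42, None, 17, 32, None, None, 48]
Rule: An internal node has at least one child.
Per-node child counts:
  node 26: 2 child(ren)
  node 19: 1 child(ren)
  node 2: 1 child(ren)
  node 17: 0 child(ren)
  node 39: 2 child(ren)
  node 36: 1 child(ren)
  node 32: 0 child(ren)
  node 42: 1 child(ren)
  node 48: 0 child(ren)
Matching nodes: [26, 19, 2, 39, 36, 42]
Count of internal (non-leaf) nodes: 6


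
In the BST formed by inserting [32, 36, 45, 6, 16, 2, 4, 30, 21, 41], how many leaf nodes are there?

Tree built from: [32, 36, 45, 6, 16, 2, 4, 30, 21, 41]
Tree (level-order array): [32, 6, 36, 2, 16, None, 45, None, 4, None, 30, 41, None, None, None, 21]
Rule: A leaf has 0 children.
Per-node child counts:
  node 32: 2 child(ren)
  node 6: 2 child(ren)
  node 2: 1 child(ren)
  node 4: 0 child(ren)
  node 16: 1 child(ren)
  node 30: 1 child(ren)
  node 21: 0 child(ren)
  node 36: 1 child(ren)
  node 45: 1 child(ren)
  node 41: 0 child(ren)
Matching nodes: [4, 21, 41]
Count of leaf nodes: 3


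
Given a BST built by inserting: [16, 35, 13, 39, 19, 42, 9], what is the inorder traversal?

Tree insertion order: [16, 35, 13, 39, 19, 42, 9]
Tree (level-order array): [16, 13, 35, 9, None, 19, 39, None, None, None, None, None, 42]
Inorder traversal: [9, 13, 16, 19, 35, 39, 42]


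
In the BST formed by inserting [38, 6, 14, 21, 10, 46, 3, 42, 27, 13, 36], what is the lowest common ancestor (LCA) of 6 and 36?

Tree insertion order: [38, 6, 14, 21, 10, 46, 3, 42, 27, 13, 36]
Tree (level-order array): [38, 6, 46, 3, 14, 42, None, None, None, 10, 21, None, None, None, 13, None, 27, None, None, None, 36]
In a BST, the LCA of p=6, q=36 is the first node v on the
root-to-leaf path with p <= v <= q (go left if both < v, right if both > v).
Walk from root:
  at 38: both 6 and 36 < 38, go left
  at 6: 6 <= 6 <= 36, this is the LCA
LCA = 6


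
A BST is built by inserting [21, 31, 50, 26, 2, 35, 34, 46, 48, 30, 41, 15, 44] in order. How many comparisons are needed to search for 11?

Search path for 11: 21 -> 2 -> 15
Found: False
Comparisons: 3


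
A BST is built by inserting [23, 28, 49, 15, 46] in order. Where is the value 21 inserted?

Starting tree (level order): [23, 15, 28, None, None, None, 49, 46]
Insertion path: 23 -> 15
Result: insert 21 as right child of 15
Final tree (level order): [23, 15, 28, None, 21, None, 49, None, None, 46]


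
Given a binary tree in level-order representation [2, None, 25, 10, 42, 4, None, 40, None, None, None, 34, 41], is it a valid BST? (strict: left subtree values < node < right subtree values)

Level-order array: [2, None, 25, 10, 42, 4, None, 40, None, None, None, 34, 41]
Validate using subtree bounds (lo, hi): at each node, require lo < value < hi,
then recurse left with hi=value and right with lo=value.
Preorder trace (stopping at first violation):
  at node 2 with bounds (-inf, +inf): OK
  at node 25 with bounds (2, +inf): OK
  at node 10 with bounds (2, 25): OK
  at node 4 with bounds (2, 10): OK
  at node 42 with bounds (25, +inf): OK
  at node 40 with bounds (25, 42): OK
  at node 34 with bounds (25, 40): OK
  at node 41 with bounds (40, 42): OK
No violation found at any node.
Result: Valid BST


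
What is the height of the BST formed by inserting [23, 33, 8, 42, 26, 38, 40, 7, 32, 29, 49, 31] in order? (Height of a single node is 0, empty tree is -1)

Insertion order: [23, 33, 8, 42, 26, 38, 40, 7, 32, 29, 49, 31]
Tree (level-order array): [23, 8, 33, 7, None, 26, 42, None, None, None, 32, 38, 49, 29, None, None, 40, None, None, None, 31]
Compute height bottom-up (empty subtree = -1):
  height(7) = 1 + max(-1, -1) = 0
  height(8) = 1 + max(0, -1) = 1
  height(31) = 1 + max(-1, -1) = 0
  height(29) = 1 + max(-1, 0) = 1
  height(32) = 1 + max(1, -1) = 2
  height(26) = 1 + max(-1, 2) = 3
  height(40) = 1 + max(-1, -1) = 0
  height(38) = 1 + max(-1, 0) = 1
  height(49) = 1 + max(-1, -1) = 0
  height(42) = 1 + max(1, 0) = 2
  height(33) = 1 + max(3, 2) = 4
  height(23) = 1 + max(1, 4) = 5
Height = 5


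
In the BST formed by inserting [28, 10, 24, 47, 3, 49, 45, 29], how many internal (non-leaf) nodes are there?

Tree built from: [28, 10, 24, 47, 3, 49, 45, 29]
Tree (level-order array): [28, 10, 47, 3, 24, 45, 49, None, None, None, None, 29]
Rule: An internal node has at least one child.
Per-node child counts:
  node 28: 2 child(ren)
  node 10: 2 child(ren)
  node 3: 0 child(ren)
  node 24: 0 child(ren)
  node 47: 2 child(ren)
  node 45: 1 child(ren)
  node 29: 0 child(ren)
  node 49: 0 child(ren)
Matching nodes: [28, 10, 47, 45]
Count of internal (non-leaf) nodes: 4


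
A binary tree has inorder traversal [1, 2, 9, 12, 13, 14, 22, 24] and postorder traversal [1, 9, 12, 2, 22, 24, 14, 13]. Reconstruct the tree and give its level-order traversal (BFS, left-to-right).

Inorder:   [1, 2, 9, 12, 13, 14, 22, 24]
Postorder: [1, 9, 12, 2, 22, 24, 14, 13]
Algorithm: postorder visits root last, so walk postorder right-to-left;
each value is the root of the current inorder slice — split it at that
value, recurse on the right subtree first, then the left.
Recursive splits:
  root=13; inorder splits into left=[1, 2, 9, 12], right=[14, 22, 24]
  root=14; inorder splits into left=[], right=[22, 24]
  root=24; inorder splits into left=[22], right=[]
  root=22; inorder splits into left=[], right=[]
  root=2; inorder splits into left=[1], right=[9, 12]
  root=12; inorder splits into left=[9], right=[]
  root=9; inorder splits into left=[], right=[]
  root=1; inorder splits into left=[], right=[]
Reconstructed level-order: [13, 2, 14, 1, 12, 24, 9, 22]


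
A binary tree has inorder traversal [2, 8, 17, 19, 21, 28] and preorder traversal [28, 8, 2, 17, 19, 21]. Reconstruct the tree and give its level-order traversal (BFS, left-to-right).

Inorder:  [2, 8, 17, 19, 21, 28]
Preorder: [28, 8, 2, 17, 19, 21]
Algorithm: preorder visits root first, so consume preorder in order;
for each root, split the current inorder slice at that value into
left-subtree inorder and right-subtree inorder, then recurse.
Recursive splits:
  root=28; inorder splits into left=[2, 8, 17, 19, 21], right=[]
  root=8; inorder splits into left=[2], right=[17, 19, 21]
  root=2; inorder splits into left=[], right=[]
  root=17; inorder splits into left=[], right=[19, 21]
  root=19; inorder splits into left=[], right=[21]
  root=21; inorder splits into left=[], right=[]
Reconstructed level-order: [28, 8, 2, 17, 19, 21]


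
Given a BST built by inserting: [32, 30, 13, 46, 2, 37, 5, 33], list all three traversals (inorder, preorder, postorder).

Tree insertion order: [32, 30, 13, 46, 2, 37, 5, 33]
Tree (level-order array): [32, 30, 46, 13, None, 37, None, 2, None, 33, None, None, 5]
Inorder (L, root, R): [2, 5, 13, 30, 32, 33, 37, 46]
Preorder (root, L, R): [32, 30, 13, 2, 5, 46, 37, 33]
Postorder (L, R, root): [5, 2, 13, 30, 33, 37, 46, 32]


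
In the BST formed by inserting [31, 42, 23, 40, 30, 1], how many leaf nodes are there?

Tree built from: [31, 42, 23, 40, 30, 1]
Tree (level-order array): [31, 23, 42, 1, 30, 40]
Rule: A leaf has 0 children.
Per-node child counts:
  node 31: 2 child(ren)
  node 23: 2 child(ren)
  node 1: 0 child(ren)
  node 30: 0 child(ren)
  node 42: 1 child(ren)
  node 40: 0 child(ren)
Matching nodes: [1, 30, 40]
Count of leaf nodes: 3


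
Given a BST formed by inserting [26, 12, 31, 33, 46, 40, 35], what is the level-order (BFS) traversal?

Tree insertion order: [26, 12, 31, 33, 46, 40, 35]
Tree (level-order array): [26, 12, 31, None, None, None, 33, None, 46, 40, None, 35]
BFS from the root, enqueuing left then right child of each popped node:
  queue [26] -> pop 26, enqueue [12, 31], visited so far: [26]
  queue [12, 31] -> pop 12, enqueue [none], visited so far: [26, 12]
  queue [31] -> pop 31, enqueue [33], visited so far: [26, 12, 31]
  queue [33] -> pop 33, enqueue [46], visited so far: [26, 12, 31, 33]
  queue [46] -> pop 46, enqueue [40], visited so far: [26, 12, 31, 33, 46]
  queue [40] -> pop 40, enqueue [35], visited so far: [26, 12, 31, 33, 46, 40]
  queue [35] -> pop 35, enqueue [none], visited so far: [26, 12, 31, 33, 46, 40, 35]
Result: [26, 12, 31, 33, 46, 40, 35]


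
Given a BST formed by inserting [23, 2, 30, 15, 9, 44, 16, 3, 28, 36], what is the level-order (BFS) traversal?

Tree insertion order: [23, 2, 30, 15, 9, 44, 16, 3, 28, 36]
Tree (level-order array): [23, 2, 30, None, 15, 28, 44, 9, 16, None, None, 36, None, 3]
BFS from the root, enqueuing left then right child of each popped node:
  queue [23] -> pop 23, enqueue [2, 30], visited so far: [23]
  queue [2, 30] -> pop 2, enqueue [15], visited so far: [23, 2]
  queue [30, 15] -> pop 30, enqueue [28, 44], visited so far: [23, 2, 30]
  queue [15, 28, 44] -> pop 15, enqueue [9, 16], visited so far: [23, 2, 30, 15]
  queue [28, 44, 9, 16] -> pop 28, enqueue [none], visited so far: [23, 2, 30, 15, 28]
  queue [44, 9, 16] -> pop 44, enqueue [36], visited so far: [23, 2, 30, 15, 28, 44]
  queue [9, 16, 36] -> pop 9, enqueue [3], visited so far: [23, 2, 30, 15, 28, 44, 9]
  queue [16, 36, 3] -> pop 16, enqueue [none], visited so far: [23, 2, 30, 15, 28, 44, 9, 16]
  queue [36, 3] -> pop 36, enqueue [none], visited so far: [23, 2, 30, 15, 28, 44, 9, 16, 36]
  queue [3] -> pop 3, enqueue [none], visited so far: [23, 2, 30, 15, 28, 44, 9, 16, 36, 3]
Result: [23, 2, 30, 15, 28, 44, 9, 16, 36, 3]


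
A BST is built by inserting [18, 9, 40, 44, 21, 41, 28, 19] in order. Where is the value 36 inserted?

Starting tree (level order): [18, 9, 40, None, None, 21, 44, 19, 28, 41]
Insertion path: 18 -> 40 -> 21 -> 28
Result: insert 36 as right child of 28
Final tree (level order): [18, 9, 40, None, None, 21, 44, 19, 28, 41, None, None, None, None, 36]


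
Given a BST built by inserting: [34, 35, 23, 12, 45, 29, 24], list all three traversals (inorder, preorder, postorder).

Tree insertion order: [34, 35, 23, 12, 45, 29, 24]
Tree (level-order array): [34, 23, 35, 12, 29, None, 45, None, None, 24]
Inorder (L, root, R): [12, 23, 24, 29, 34, 35, 45]
Preorder (root, L, R): [34, 23, 12, 29, 24, 35, 45]
Postorder (L, R, root): [12, 24, 29, 23, 45, 35, 34]


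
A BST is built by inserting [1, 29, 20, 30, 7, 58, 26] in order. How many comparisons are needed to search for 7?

Search path for 7: 1 -> 29 -> 20 -> 7
Found: True
Comparisons: 4


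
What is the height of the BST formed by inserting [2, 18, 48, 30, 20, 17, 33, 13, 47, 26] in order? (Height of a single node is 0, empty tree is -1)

Insertion order: [2, 18, 48, 30, 20, 17, 33, 13, 47, 26]
Tree (level-order array): [2, None, 18, 17, 48, 13, None, 30, None, None, None, 20, 33, None, 26, None, 47]
Compute height bottom-up (empty subtree = -1):
  height(13) = 1 + max(-1, -1) = 0
  height(17) = 1 + max(0, -1) = 1
  height(26) = 1 + max(-1, -1) = 0
  height(20) = 1 + max(-1, 0) = 1
  height(47) = 1 + max(-1, -1) = 0
  height(33) = 1 + max(-1, 0) = 1
  height(30) = 1 + max(1, 1) = 2
  height(48) = 1 + max(2, -1) = 3
  height(18) = 1 + max(1, 3) = 4
  height(2) = 1 + max(-1, 4) = 5
Height = 5


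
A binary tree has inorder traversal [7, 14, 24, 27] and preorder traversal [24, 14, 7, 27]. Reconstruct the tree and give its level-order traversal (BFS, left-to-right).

Inorder:  [7, 14, 24, 27]
Preorder: [24, 14, 7, 27]
Algorithm: preorder visits root first, so consume preorder in order;
for each root, split the current inorder slice at that value into
left-subtree inorder and right-subtree inorder, then recurse.
Recursive splits:
  root=24; inorder splits into left=[7, 14], right=[27]
  root=14; inorder splits into left=[7], right=[]
  root=7; inorder splits into left=[], right=[]
  root=27; inorder splits into left=[], right=[]
Reconstructed level-order: [24, 14, 27, 7]


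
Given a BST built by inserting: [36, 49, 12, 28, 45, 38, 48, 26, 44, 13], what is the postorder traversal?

Tree insertion order: [36, 49, 12, 28, 45, 38, 48, 26, 44, 13]
Tree (level-order array): [36, 12, 49, None, 28, 45, None, 26, None, 38, 48, 13, None, None, 44]
Postorder traversal: [13, 26, 28, 12, 44, 38, 48, 45, 49, 36]


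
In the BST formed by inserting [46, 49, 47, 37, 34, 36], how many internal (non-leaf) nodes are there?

Tree built from: [46, 49, 47, 37, 34, 36]
Tree (level-order array): [46, 37, 49, 34, None, 47, None, None, 36]
Rule: An internal node has at least one child.
Per-node child counts:
  node 46: 2 child(ren)
  node 37: 1 child(ren)
  node 34: 1 child(ren)
  node 36: 0 child(ren)
  node 49: 1 child(ren)
  node 47: 0 child(ren)
Matching nodes: [46, 37, 34, 49]
Count of internal (non-leaf) nodes: 4


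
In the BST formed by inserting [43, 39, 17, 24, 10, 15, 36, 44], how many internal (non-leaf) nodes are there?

Tree built from: [43, 39, 17, 24, 10, 15, 36, 44]
Tree (level-order array): [43, 39, 44, 17, None, None, None, 10, 24, None, 15, None, 36]
Rule: An internal node has at least one child.
Per-node child counts:
  node 43: 2 child(ren)
  node 39: 1 child(ren)
  node 17: 2 child(ren)
  node 10: 1 child(ren)
  node 15: 0 child(ren)
  node 24: 1 child(ren)
  node 36: 0 child(ren)
  node 44: 0 child(ren)
Matching nodes: [43, 39, 17, 10, 24]
Count of internal (non-leaf) nodes: 5


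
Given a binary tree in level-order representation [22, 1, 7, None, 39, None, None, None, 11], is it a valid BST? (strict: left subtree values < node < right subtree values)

Level-order array: [22, 1, 7, None, 39, None, None, None, 11]
Validate using subtree bounds (lo, hi): at each node, require lo < value < hi,
then recurse left with hi=value and right with lo=value.
Preorder trace (stopping at first violation):
  at node 22 with bounds (-inf, +inf): OK
  at node 1 with bounds (-inf, 22): OK
  at node 39 with bounds (1, 22): VIOLATION
Node 39 violates its bound: not (1 < 39 < 22).
Result: Not a valid BST


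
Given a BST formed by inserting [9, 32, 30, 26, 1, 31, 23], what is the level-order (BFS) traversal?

Tree insertion order: [9, 32, 30, 26, 1, 31, 23]
Tree (level-order array): [9, 1, 32, None, None, 30, None, 26, 31, 23]
BFS from the root, enqueuing left then right child of each popped node:
  queue [9] -> pop 9, enqueue [1, 32], visited so far: [9]
  queue [1, 32] -> pop 1, enqueue [none], visited so far: [9, 1]
  queue [32] -> pop 32, enqueue [30], visited so far: [9, 1, 32]
  queue [30] -> pop 30, enqueue [26, 31], visited so far: [9, 1, 32, 30]
  queue [26, 31] -> pop 26, enqueue [23], visited so far: [9, 1, 32, 30, 26]
  queue [31, 23] -> pop 31, enqueue [none], visited so far: [9, 1, 32, 30, 26, 31]
  queue [23] -> pop 23, enqueue [none], visited so far: [9, 1, 32, 30, 26, 31, 23]
Result: [9, 1, 32, 30, 26, 31, 23]


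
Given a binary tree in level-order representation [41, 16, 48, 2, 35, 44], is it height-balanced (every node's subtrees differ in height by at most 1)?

Tree (level-order array): [41, 16, 48, 2, 35, 44]
Definition: a tree is height-balanced if, at every node, |h(left) - h(right)| <= 1 (empty subtree has height -1).
Bottom-up per-node check:
  node 2: h_left=-1, h_right=-1, diff=0 [OK], height=0
  node 35: h_left=-1, h_right=-1, diff=0 [OK], height=0
  node 16: h_left=0, h_right=0, diff=0 [OK], height=1
  node 44: h_left=-1, h_right=-1, diff=0 [OK], height=0
  node 48: h_left=0, h_right=-1, diff=1 [OK], height=1
  node 41: h_left=1, h_right=1, diff=0 [OK], height=2
All nodes satisfy the balance condition.
Result: Balanced


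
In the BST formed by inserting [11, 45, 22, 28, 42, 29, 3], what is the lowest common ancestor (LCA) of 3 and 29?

Tree insertion order: [11, 45, 22, 28, 42, 29, 3]
Tree (level-order array): [11, 3, 45, None, None, 22, None, None, 28, None, 42, 29]
In a BST, the LCA of p=3, q=29 is the first node v on the
root-to-leaf path with p <= v <= q (go left if both < v, right if both > v).
Walk from root:
  at 11: 3 <= 11 <= 29, this is the LCA
LCA = 11


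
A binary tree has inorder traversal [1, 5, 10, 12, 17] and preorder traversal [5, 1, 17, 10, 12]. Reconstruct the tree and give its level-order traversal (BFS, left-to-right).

Inorder:  [1, 5, 10, 12, 17]
Preorder: [5, 1, 17, 10, 12]
Algorithm: preorder visits root first, so consume preorder in order;
for each root, split the current inorder slice at that value into
left-subtree inorder and right-subtree inorder, then recurse.
Recursive splits:
  root=5; inorder splits into left=[1], right=[10, 12, 17]
  root=1; inorder splits into left=[], right=[]
  root=17; inorder splits into left=[10, 12], right=[]
  root=10; inorder splits into left=[], right=[12]
  root=12; inorder splits into left=[], right=[]
Reconstructed level-order: [5, 1, 17, 10, 12]


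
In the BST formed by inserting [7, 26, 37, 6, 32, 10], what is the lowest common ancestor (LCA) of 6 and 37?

Tree insertion order: [7, 26, 37, 6, 32, 10]
Tree (level-order array): [7, 6, 26, None, None, 10, 37, None, None, 32]
In a BST, the LCA of p=6, q=37 is the first node v on the
root-to-leaf path with p <= v <= q (go left if both < v, right if both > v).
Walk from root:
  at 7: 6 <= 7 <= 37, this is the LCA
LCA = 7


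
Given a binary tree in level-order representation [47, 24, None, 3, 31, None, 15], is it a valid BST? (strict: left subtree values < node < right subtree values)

Level-order array: [47, 24, None, 3, 31, None, 15]
Validate using subtree bounds (lo, hi): at each node, require lo < value < hi,
then recurse left with hi=value and right with lo=value.
Preorder trace (stopping at first violation):
  at node 47 with bounds (-inf, +inf): OK
  at node 24 with bounds (-inf, 47): OK
  at node 3 with bounds (-inf, 24): OK
  at node 15 with bounds (3, 24): OK
  at node 31 with bounds (24, 47): OK
No violation found at any node.
Result: Valid BST


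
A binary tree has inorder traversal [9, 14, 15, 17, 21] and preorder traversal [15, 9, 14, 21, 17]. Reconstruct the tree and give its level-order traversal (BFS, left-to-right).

Inorder:  [9, 14, 15, 17, 21]
Preorder: [15, 9, 14, 21, 17]
Algorithm: preorder visits root first, so consume preorder in order;
for each root, split the current inorder slice at that value into
left-subtree inorder and right-subtree inorder, then recurse.
Recursive splits:
  root=15; inorder splits into left=[9, 14], right=[17, 21]
  root=9; inorder splits into left=[], right=[14]
  root=14; inorder splits into left=[], right=[]
  root=21; inorder splits into left=[17], right=[]
  root=17; inorder splits into left=[], right=[]
Reconstructed level-order: [15, 9, 21, 14, 17]


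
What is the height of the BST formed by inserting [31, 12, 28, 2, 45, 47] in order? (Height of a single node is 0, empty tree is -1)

Insertion order: [31, 12, 28, 2, 45, 47]
Tree (level-order array): [31, 12, 45, 2, 28, None, 47]
Compute height bottom-up (empty subtree = -1):
  height(2) = 1 + max(-1, -1) = 0
  height(28) = 1 + max(-1, -1) = 0
  height(12) = 1 + max(0, 0) = 1
  height(47) = 1 + max(-1, -1) = 0
  height(45) = 1 + max(-1, 0) = 1
  height(31) = 1 + max(1, 1) = 2
Height = 2


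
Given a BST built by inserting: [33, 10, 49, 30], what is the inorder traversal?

Tree insertion order: [33, 10, 49, 30]
Tree (level-order array): [33, 10, 49, None, 30]
Inorder traversal: [10, 30, 33, 49]


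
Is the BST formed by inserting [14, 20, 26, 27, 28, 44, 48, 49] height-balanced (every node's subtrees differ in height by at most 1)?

Tree (level-order array): [14, None, 20, None, 26, None, 27, None, 28, None, 44, None, 48, None, 49]
Definition: a tree is height-balanced if, at every node, |h(left) - h(right)| <= 1 (empty subtree has height -1).
Bottom-up per-node check:
  node 49: h_left=-1, h_right=-1, diff=0 [OK], height=0
  node 48: h_left=-1, h_right=0, diff=1 [OK], height=1
  node 44: h_left=-1, h_right=1, diff=2 [FAIL (|-1-1|=2 > 1)], height=2
  node 28: h_left=-1, h_right=2, diff=3 [FAIL (|-1-2|=3 > 1)], height=3
  node 27: h_left=-1, h_right=3, diff=4 [FAIL (|-1-3|=4 > 1)], height=4
  node 26: h_left=-1, h_right=4, diff=5 [FAIL (|-1-4|=5 > 1)], height=5
  node 20: h_left=-1, h_right=5, diff=6 [FAIL (|-1-5|=6 > 1)], height=6
  node 14: h_left=-1, h_right=6, diff=7 [FAIL (|-1-6|=7 > 1)], height=7
Node 44 violates the condition: |-1 - 1| = 2 > 1.
Result: Not balanced


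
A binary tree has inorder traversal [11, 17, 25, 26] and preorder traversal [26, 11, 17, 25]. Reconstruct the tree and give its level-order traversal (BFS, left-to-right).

Inorder:  [11, 17, 25, 26]
Preorder: [26, 11, 17, 25]
Algorithm: preorder visits root first, so consume preorder in order;
for each root, split the current inorder slice at that value into
left-subtree inorder and right-subtree inorder, then recurse.
Recursive splits:
  root=26; inorder splits into left=[11, 17, 25], right=[]
  root=11; inorder splits into left=[], right=[17, 25]
  root=17; inorder splits into left=[], right=[25]
  root=25; inorder splits into left=[], right=[]
Reconstructed level-order: [26, 11, 17, 25]


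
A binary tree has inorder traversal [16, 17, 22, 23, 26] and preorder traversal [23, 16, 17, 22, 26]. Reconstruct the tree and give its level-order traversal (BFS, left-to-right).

Inorder:  [16, 17, 22, 23, 26]
Preorder: [23, 16, 17, 22, 26]
Algorithm: preorder visits root first, so consume preorder in order;
for each root, split the current inorder slice at that value into
left-subtree inorder and right-subtree inorder, then recurse.
Recursive splits:
  root=23; inorder splits into left=[16, 17, 22], right=[26]
  root=16; inorder splits into left=[], right=[17, 22]
  root=17; inorder splits into left=[], right=[22]
  root=22; inorder splits into left=[], right=[]
  root=26; inorder splits into left=[], right=[]
Reconstructed level-order: [23, 16, 26, 17, 22]
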